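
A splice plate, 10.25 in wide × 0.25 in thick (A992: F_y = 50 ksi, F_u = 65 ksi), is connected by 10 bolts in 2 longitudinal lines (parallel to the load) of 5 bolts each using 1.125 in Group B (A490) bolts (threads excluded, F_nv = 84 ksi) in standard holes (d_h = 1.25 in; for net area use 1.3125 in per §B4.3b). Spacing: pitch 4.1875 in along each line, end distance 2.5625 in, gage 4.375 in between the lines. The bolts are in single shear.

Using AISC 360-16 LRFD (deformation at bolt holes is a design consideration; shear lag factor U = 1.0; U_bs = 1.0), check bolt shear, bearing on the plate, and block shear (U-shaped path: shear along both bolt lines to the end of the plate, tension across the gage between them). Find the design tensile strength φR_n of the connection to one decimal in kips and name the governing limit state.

Bolt shear: A_b = π(1.125)²/4 = 0.99402 in². φR_n = 0.75 × 84 × 0.99402 × 10 × 1 = 626.2 kips.
Bearing (0.25 in plate, F_u = 65 ksi): end bolts L_c = 2.5625 − 1.25/2 = 1.9375, R_n = min(1.2×1.9375×0.25×65, 2.4×1.125×0.25×65) = 37.781 kips/bolt; interior L_c = 4.1875 − 1.25 = 2.9375, R_n = 43.875 kips/bolt. φR_n = 0.75 × (2×37.781 + 8×43.875) = 319.9 kips.
Block shear: shear path 2×[2.5625+4×4.1875] = 2×19.3125 in, A_gv = 9.6563, A_nv = 2×(19.3125 − 4.5×1.3125)×0.25 = 6.7031 in²; tension across gage: (4.375 − 1×1.3125)×0.25 = 0.76563 in². R_n = min(0.6×65×6.7031, 0.6×50×9.6563) + 1.0×65×0.76563 = min(261.42, 289.69) + 49.766 = 311.19 kips. φR_n = 0.75 × 311.19 = 233.4 kips.
Governing: min(626.2, 319.9, 233.4) = 233.4 kips → block shear.

233.4 kips (block shear governs)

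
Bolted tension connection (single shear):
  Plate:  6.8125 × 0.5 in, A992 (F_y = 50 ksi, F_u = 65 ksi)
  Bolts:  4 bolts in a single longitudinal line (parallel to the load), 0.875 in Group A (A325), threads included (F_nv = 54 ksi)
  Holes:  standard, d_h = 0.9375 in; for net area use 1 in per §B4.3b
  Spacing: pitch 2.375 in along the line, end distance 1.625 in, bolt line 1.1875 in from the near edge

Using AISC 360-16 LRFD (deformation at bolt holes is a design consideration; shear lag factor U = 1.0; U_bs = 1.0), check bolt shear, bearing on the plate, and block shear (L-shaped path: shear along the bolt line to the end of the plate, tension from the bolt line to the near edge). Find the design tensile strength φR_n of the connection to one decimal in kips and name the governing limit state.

93.5 kips (block shear governs)

Bolt shear: A_b = π(0.875)²/4 = 0.60132 in². φR_n = 0.75 × 54 × 0.60132 × 4 × 1 = 97.4 kips.
Bearing (0.5 in plate, F_u = 65 ksi): end bolts L_c = 1.625 − 0.9375/2 = 1.15625, R_n = min(1.2×1.15625×0.5×65, 2.4×0.875×0.5×65) = 45.094 kips/bolt; interior L_c = 2.375 − 0.9375 = 1.4375, R_n = 56.063 kips/bolt. φR_n = 0.75 × (1×45.094 + 3×56.063) = 160.0 kips.
Block shear: shear path 1×[1.625+3×2.375] = 1×8.75 in, A_gv = 4.375, A_nv = 1×(8.75 − 3.5×1)×0.5 = 2.625 in²; tension to near edge: (1.1875 − 0.5×1)×0.5 = 0.34375 in². R_n = min(0.6×65×2.625, 0.6×50×4.375) + 1.0×65×0.34375 = min(102.38, 131.25) + 22.344 = 124.72 kips. φR_n = 0.75 × 124.72 = 93.5 kips.
Governing: min(97.4, 160.0, 93.5) = 93.5 kips → block shear.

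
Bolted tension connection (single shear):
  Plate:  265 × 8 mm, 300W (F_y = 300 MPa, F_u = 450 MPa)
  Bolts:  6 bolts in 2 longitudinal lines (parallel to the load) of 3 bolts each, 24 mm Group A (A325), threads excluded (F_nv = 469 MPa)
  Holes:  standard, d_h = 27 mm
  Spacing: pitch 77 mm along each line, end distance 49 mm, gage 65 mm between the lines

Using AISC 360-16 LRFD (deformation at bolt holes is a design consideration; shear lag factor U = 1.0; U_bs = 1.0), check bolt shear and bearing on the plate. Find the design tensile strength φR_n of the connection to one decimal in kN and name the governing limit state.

852.1 kN (bearing governs)

Bolt shear: A_b = π(24)²/4 = 452.39 mm². φR_n = 0.75 × 469 × 452.39 × 6 × 1 = 954.8 kN.
Bearing (8 mm plate, F_u = 450 MPa): end bolts L_c = 49 − 27/2 = 35.5, R_n = min(1.2×35.5×8×450, 2.4×24×8×450) = 153.36 kN/bolt; interior L_c = 77 − 27 = 50, R_n = 207.36 kN/bolt. φR_n = 0.75 × (2×153.36 + 4×207.36) = 852.1 kN.
Governing: min(954.8, 852.1) = 852.1 kN → bearing.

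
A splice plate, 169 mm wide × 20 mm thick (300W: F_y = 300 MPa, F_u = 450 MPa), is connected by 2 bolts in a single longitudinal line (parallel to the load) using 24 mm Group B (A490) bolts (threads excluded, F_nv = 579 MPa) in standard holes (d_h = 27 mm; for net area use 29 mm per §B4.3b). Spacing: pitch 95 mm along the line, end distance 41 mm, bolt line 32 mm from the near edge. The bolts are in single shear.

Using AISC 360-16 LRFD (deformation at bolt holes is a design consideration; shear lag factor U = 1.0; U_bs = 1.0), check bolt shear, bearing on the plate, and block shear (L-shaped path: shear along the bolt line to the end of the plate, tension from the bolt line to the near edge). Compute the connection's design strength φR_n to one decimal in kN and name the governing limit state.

Bolt shear: A_b = π(24)²/4 = 452.39 mm². φR_n = 0.75 × 579 × 452.39 × 2 × 1 = 392.9 kN.
Bearing (20 mm plate, F_u = 450 MPa): end bolts L_c = 41 − 27/2 = 27.5, R_n = min(1.2×27.5×20×450, 2.4×24×20×450) = 297 kN/bolt; interior L_c = 95 − 27 = 68, R_n = 518.4 kN/bolt. φR_n = 0.75 × (1×297 + 1×518.4) = 611.6 kN.
Block shear: shear path 1×[41+1×95] = 1×136 mm, A_gv = 2720, A_nv = 1×(136 − 1.5×29)×20 = 1850 mm²; tension to near edge: (32 − 0.5×29)×20 = 350 mm². R_n = min(0.6×450×1850, 0.6×300×2720) + 1.0×450×350 = min(499.5, 489.6) + 157.5 = 647.1 kN. φR_n = 0.75 × 647.1 = 485.3 kN.
Governing: min(392.9, 611.6, 485.3) = 392.9 kN → bolt shear.

392.9 kN (bolt shear governs)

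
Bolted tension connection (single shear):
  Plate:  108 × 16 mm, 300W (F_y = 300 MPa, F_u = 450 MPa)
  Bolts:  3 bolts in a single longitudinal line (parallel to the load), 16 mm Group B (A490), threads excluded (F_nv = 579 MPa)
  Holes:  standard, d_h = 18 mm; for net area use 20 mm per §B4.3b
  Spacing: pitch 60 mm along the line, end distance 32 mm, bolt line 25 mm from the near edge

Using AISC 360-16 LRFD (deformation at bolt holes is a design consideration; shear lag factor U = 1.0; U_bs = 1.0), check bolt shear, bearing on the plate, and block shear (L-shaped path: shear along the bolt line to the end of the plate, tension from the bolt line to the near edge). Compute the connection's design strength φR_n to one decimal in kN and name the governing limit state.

Bolt shear: A_b = π(16)²/4 = 201.06 mm². φR_n = 0.75 × 579 × 201.06 × 3 × 1 = 261.9 kN.
Bearing (16 mm plate, F_u = 450 MPa): end bolts L_c = 32 − 18/2 = 23, R_n = min(1.2×23×16×450, 2.4×16×16×450) = 198.72 kN/bolt; interior L_c = 60 − 18 = 42, R_n = 276.48 kN/bolt. φR_n = 0.75 × (1×198.72 + 2×276.48) = 563.8 kN.
Block shear: shear path 1×[32+2×60] = 1×152 mm, A_gv = 2432, A_nv = 1×(152 − 2.5×20)×16 = 1632 mm²; tension to near edge: (25 − 0.5×20)×16 = 240 mm². R_n = min(0.6×450×1632, 0.6×300×2432) + 1.0×450×240 = min(440.64, 437.76) + 108 = 545.76 kN. φR_n = 0.75 × 545.76 = 409.3 kN.
Governing: min(261.9, 563.8, 409.3) = 261.9 kN → bolt shear.

261.9 kN (bolt shear governs)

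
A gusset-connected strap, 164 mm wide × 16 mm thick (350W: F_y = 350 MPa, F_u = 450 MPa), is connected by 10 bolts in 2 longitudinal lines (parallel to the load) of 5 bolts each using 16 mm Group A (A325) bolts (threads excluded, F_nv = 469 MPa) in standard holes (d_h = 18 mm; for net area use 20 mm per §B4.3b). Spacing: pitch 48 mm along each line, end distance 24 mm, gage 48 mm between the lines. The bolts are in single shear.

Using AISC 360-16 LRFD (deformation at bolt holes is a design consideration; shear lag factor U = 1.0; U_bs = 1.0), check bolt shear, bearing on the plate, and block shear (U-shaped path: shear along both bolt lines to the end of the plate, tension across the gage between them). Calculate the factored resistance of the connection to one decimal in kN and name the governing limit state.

Bolt shear: A_b = π(16)²/4 = 201.06 mm². φR_n = 0.75 × 469 × 201.06 × 10 × 1 = 707.2 kN.
Bearing (16 mm plate, F_u = 450 MPa): end bolts L_c = 24 − 18/2 = 15, R_n = min(1.2×15×16×450, 2.4×16×16×450) = 129.6 kN/bolt; interior L_c = 48 − 18 = 30, R_n = 259.2 kN/bolt. φR_n = 0.75 × (2×129.6 + 8×259.2) = 1749.6 kN.
Block shear: shear path 2×[24+4×48] = 2×216 mm, A_gv = 6912, A_nv = 2×(216 − 4.5×20)×16 = 4032 mm²; tension across gage: (48 − 1×20)×16 = 448 mm². R_n = min(0.6×450×4032, 0.6×350×6912) + 1.0×450×448 = min(1088.6, 1451.5) + 201.6 = 1290.2 kN. φR_n = 0.75 × 1290.2 = 967.7 kN.
Governing: min(707.2, 1749.6, 967.7) = 707.2 kN → bolt shear.

707.2 kN (bolt shear governs)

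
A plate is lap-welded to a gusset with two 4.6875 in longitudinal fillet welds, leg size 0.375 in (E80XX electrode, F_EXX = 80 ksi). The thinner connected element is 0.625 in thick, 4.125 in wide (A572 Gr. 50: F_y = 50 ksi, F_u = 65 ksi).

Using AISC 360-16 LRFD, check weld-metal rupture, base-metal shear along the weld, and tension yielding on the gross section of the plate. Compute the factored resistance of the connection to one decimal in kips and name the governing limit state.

Weld metal: throat = 0.707×0.375 = 0.26513 in, L = 2×4.6875 = 9.375 in. φR_n = 0.75 × 0.6 × 80 × 0.26513 × 9.375 = 89.5 kips.
Base metal shear (0.625 in plate): yield φR_n = 1.0×0.6×50×0.625×9.375 = 175.8 kips; rupture φR_n = 0.75×0.6×65×0.625×9.375 = 171.4 kips; take 171.4 kips (rupture).
Tension yield (gross): A_g = 4.125×0.625 = 2.5781 in². φR_n = 0.90 × 50 × 2.5781 = 116.0 kips.
Governing: min(89.5, 171.4, 116.0) = 89.5 kips → weld metal.

89.5 kips (weld metal governs)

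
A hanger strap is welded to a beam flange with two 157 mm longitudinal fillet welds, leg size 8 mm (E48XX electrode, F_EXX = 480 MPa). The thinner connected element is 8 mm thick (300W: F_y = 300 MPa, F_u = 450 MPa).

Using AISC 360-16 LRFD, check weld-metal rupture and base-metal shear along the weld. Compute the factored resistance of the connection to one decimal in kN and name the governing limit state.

383.6 kN (weld metal governs)

Weld metal: throat = 0.707×8 = 5.656 mm, L = 2×157 = 314 mm. φR_n = 0.75 × 0.6 × 480 × 5.656 × 314 = 383.6 kN.
Base metal shear (8 mm plate): yield φR_n = 1.0×0.6×300×8×314 = 452.2 kN; rupture φR_n = 0.75×0.6×450×8×314 = 508.7 kN; take 452.2 kN (yield).
Governing: min(383.6, 452.2) = 383.6 kN → weld metal.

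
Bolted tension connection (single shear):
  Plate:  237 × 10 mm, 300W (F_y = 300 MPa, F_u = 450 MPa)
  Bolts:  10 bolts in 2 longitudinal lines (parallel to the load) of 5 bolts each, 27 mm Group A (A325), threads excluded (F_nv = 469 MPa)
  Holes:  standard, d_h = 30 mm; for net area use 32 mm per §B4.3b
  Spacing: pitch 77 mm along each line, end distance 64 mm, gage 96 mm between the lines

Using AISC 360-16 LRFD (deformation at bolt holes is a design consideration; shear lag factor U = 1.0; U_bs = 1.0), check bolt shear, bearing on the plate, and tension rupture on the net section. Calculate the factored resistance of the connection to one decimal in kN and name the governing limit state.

583.9 kN (net-section rupture governs)

Bolt shear: A_b = π(27)²/4 = 572.56 mm². φR_n = 0.75 × 469 × 572.56 × 10 × 1 = 2014.0 kN.
Bearing (10 mm plate, F_u = 450 MPa): end bolts L_c = 64 − 30/2 = 49, R_n = min(1.2×49×10×450, 2.4×27×10×450) = 264.6 kN/bolt; interior L_c = 77 − 30 = 47, R_n = 253.8 kN/bolt. φR_n = 0.75 × (2×264.6 + 8×253.8) = 1919.7 kN.
Tension rupture (net): A_n = (237 − 2×32)×10 = 1730 mm² (U = 1.0, A_e = A_n). φR_n = 0.75 × 450 × 1730 = 583.9 kN.
Governing: min(2014.0, 1919.7, 583.9) = 583.9 kN → net-section rupture.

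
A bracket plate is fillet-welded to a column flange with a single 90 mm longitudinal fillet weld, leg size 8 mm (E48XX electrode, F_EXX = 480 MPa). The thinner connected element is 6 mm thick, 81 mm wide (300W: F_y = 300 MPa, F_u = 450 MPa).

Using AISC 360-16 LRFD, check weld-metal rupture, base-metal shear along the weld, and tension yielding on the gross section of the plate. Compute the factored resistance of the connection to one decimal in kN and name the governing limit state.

97.2 kN (base-metal shear governs)

Weld metal: throat = 0.707×8 = 5.656 mm, L = 90 mm. φR_n = 0.75 × 0.6 × 480 × 5.656 × 90 = 110.0 kN.
Base metal shear (6 mm plate): yield φR_n = 1.0×0.6×300×6×90 = 97.2 kN; rupture φR_n = 0.75×0.6×450×6×90 = 109.4 kN; take 97.2 kN (yield).
Tension yield (gross): A_g = 81×6 = 486 mm². φR_n = 0.90 × 300 × 486 = 131.2 kN.
Governing: min(110.0, 97.2, 131.2) = 97.2 kN → base-metal shear.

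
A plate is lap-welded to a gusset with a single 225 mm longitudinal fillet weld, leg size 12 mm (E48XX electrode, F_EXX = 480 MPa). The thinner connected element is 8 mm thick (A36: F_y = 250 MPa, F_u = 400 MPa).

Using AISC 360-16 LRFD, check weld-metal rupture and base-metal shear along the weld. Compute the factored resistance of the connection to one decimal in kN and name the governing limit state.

Weld metal: throat = 0.707×12 = 8.484 mm, L = 225 mm. φR_n = 0.75 × 0.6 × 480 × 8.484 × 225 = 412.3 kN.
Base metal shear (8 mm plate): yield φR_n = 1.0×0.6×250×8×225 = 270.0 kN; rupture φR_n = 0.75×0.6×400×8×225 = 324.0 kN; take 270.0 kN (yield).
Governing: min(412.3, 270.0) = 270.0 kN → base-metal shear.

270.0 kN (base-metal shear governs)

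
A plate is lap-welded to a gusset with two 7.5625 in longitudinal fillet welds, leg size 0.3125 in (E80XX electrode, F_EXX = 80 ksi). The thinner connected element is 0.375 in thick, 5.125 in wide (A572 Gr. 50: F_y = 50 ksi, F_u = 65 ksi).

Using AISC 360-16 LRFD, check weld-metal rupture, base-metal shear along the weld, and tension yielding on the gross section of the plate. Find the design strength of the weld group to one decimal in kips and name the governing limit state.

Weld metal: throat = 0.707×0.3125 = 0.22094 in, L = 2×7.5625 = 15.125 in. φR_n = 0.75 × 0.6 × 80 × 0.22094 × 15.125 = 120.3 kips.
Base metal shear (0.375 in plate): yield φR_n = 1.0×0.6×50×0.375×15.125 = 170.2 kips; rupture φR_n = 0.75×0.6×65×0.375×15.125 = 165.9 kips; take 165.9 kips (rupture).
Tension yield (gross): A_g = 5.125×0.375 = 1.9219 in². φR_n = 0.90 × 50 × 1.9219 = 86.5 kips.
Governing: min(120.3, 165.9, 86.5) = 86.5 kips → gross-section yield.

86.5 kips (gross-section yield governs)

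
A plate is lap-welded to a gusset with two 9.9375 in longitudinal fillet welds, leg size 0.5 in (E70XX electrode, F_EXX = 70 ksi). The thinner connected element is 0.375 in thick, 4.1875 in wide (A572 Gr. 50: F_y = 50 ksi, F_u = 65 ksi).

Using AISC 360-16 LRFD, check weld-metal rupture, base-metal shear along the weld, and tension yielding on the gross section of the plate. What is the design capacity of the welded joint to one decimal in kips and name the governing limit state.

70.7 kips (gross-section yield governs)

Weld metal: throat = 0.707×0.5 = 0.3535 in, L = 2×9.9375 = 19.875 in. φR_n = 0.75 × 0.6 × 70 × 0.3535 × 19.875 = 221.3 kips.
Base metal shear (0.375 in plate): yield φR_n = 1.0×0.6×50×0.375×19.875 = 223.6 kips; rupture φR_n = 0.75×0.6×65×0.375×19.875 = 218.0 kips; take 218.0 kips (rupture).
Tension yield (gross): A_g = 4.1875×0.375 = 1.5703 in². φR_n = 0.90 × 50 × 1.5703 = 70.7 kips.
Governing: min(221.3, 218.0, 70.7) = 70.7 kips → gross-section yield.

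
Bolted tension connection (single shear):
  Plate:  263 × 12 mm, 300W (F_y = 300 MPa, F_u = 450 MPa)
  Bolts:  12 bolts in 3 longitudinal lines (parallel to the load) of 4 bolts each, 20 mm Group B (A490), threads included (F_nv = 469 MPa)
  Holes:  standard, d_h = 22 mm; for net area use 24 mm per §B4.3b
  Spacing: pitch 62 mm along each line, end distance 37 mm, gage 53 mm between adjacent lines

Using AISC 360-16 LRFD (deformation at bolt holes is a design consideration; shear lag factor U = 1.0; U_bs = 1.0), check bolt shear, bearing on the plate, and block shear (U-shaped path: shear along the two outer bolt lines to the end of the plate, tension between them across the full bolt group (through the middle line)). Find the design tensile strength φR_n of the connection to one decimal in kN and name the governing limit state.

910.4 kN (block shear governs)

Bolt shear: A_b = π(20)²/4 = 314.16 mm². φR_n = 0.75 × 469 × 314.16 × 12 × 1 = 1326.1 kN.
Bearing (12 mm plate, F_u = 450 MPa): end bolts L_c = 37 − 22/2 = 26, R_n = min(1.2×26×12×450, 2.4×20×12×450) = 168.48 kN/bolt; interior L_c = 62 − 22 = 40, R_n = 259.2 kN/bolt. φR_n = 0.75 × (3×168.48 + 9×259.2) = 2128.7 kN.
Block shear: shear path 2×[37+3×62] = 2×223 mm, A_gv = 5352, A_nv = 2×(223 − 3.5×24)×12 = 3336 mm²; tension across gage: (106 − 2×24)×12 = 696 mm². R_n = min(0.6×450×3336, 0.6×300×5352) + 1.0×450×696 = min(900.72, 963.36) + 313.2 = 1213.9 kN. φR_n = 0.75 × 1213.9 = 910.4 kN.
Governing: min(1326.1, 2128.7, 910.4) = 910.4 kN → block shear.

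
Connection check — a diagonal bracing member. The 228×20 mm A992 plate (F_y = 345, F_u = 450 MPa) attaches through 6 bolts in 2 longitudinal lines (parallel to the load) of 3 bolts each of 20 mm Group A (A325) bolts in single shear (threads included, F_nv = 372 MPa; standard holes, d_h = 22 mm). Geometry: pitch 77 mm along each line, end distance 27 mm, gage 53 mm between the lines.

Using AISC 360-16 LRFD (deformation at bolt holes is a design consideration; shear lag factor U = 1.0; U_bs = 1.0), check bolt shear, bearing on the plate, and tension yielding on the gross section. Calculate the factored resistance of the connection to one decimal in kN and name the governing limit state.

525.9 kN (bolt shear governs)

Bolt shear: A_b = π(20)²/4 = 314.16 mm². φR_n = 0.75 × 372 × 314.16 × 6 × 1 = 525.9 kN.
Bearing (20 mm plate, F_u = 450 MPa): end bolts L_c = 27 − 22/2 = 16, R_n = min(1.2×16×20×450, 2.4×20×20×450) = 172.8 kN/bolt; interior L_c = 77 − 22 = 55, R_n = 432 kN/bolt. φR_n = 0.75 × (2×172.8 + 4×432) = 1555.2 kN.
Tension yield (gross): A_g = 228×20 = 4560 mm². φR_n = 0.90 × 345 × 4560 = 1415.9 kN.
Governing: min(525.9, 1555.2, 1415.9) = 525.9 kN → bolt shear.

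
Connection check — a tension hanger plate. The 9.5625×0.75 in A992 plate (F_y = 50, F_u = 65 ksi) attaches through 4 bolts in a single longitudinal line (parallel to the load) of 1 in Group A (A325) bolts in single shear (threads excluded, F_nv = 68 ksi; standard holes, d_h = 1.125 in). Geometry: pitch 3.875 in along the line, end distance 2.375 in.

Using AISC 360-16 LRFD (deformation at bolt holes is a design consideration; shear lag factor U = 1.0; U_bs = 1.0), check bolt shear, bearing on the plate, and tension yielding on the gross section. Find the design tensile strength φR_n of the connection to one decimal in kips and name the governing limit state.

160.2 kips (bolt shear governs)

Bolt shear: A_b = π(1)²/4 = 0.7854 in². φR_n = 0.75 × 68 × 0.7854 × 4 × 1 = 160.2 kips.
Bearing (0.75 in plate, F_u = 65 ksi): end bolts L_c = 2.375 − 1.125/2 = 1.8125, R_n = min(1.2×1.8125×0.75×65, 2.4×1×0.75×65) = 106.03 kips/bolt; interior L_c = 3.875 − 1.125 = 2.75, R_n = 117 kips/bolt. φR_n = 0.75 × (1×106.03 + 3×117) = 342.8 kips.
Tension yield (gross): A_g = 9.5625×0.75 = 7.1719 in². φR_n = 0.90 × 50 × 7.1719 = 322.7 kips.
Governing: min(160.2, 342.8, 322.7) = 160.2 kips → bolt shear.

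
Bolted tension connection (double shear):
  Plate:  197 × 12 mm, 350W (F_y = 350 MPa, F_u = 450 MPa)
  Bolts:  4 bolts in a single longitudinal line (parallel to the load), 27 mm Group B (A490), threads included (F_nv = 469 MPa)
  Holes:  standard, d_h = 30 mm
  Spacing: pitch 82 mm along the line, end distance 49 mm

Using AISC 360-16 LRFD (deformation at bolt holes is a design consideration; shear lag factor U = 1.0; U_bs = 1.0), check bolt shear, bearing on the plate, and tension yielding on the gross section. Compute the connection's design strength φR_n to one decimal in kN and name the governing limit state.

Bolt shear: A_b = π(27)²/4 = 572.56 mm². φR_n = 0.75 × 469 × 572.56 × 4 × 2 = 1611.2 kN.
Bearing (12 mm plate, F_u = 450 MPa): end bolts L_c = 49 − 30/2 = 34, R_n = min(1.2×34×12×450, 2.4×27×12×450) = 220.32 kN/bolt; interior L_c = 82 − 30 = 52, R_n = 336.96 kN/bolt. φR_n = 0.75 × (1×220.32 + 3×336.96) = 923.4 kN.
Tension yield (gross): A_g = 197×12 = 2364 mm². φR_n = 0.90 × 350 × 2364 = 744.7 kN.
Governing: min(1611.2, 923.4, 744.7) = 744.7 kN → gross-section yield.

744.7 kN (gross-section yield governs)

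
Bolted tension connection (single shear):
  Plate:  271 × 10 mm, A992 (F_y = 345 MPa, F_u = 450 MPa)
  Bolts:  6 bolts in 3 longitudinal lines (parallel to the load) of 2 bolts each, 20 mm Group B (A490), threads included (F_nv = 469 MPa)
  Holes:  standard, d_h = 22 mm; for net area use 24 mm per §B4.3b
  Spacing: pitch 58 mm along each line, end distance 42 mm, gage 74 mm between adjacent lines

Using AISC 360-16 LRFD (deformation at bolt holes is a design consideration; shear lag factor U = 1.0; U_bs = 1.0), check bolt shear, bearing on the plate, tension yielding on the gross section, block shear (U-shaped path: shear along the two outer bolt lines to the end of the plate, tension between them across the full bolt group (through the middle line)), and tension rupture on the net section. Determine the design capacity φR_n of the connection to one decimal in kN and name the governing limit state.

Bolt shear: A_b = π(20)²/4 = 314.16 mm². φR_n = 0.75 × 469 × 314.16 × 6 × 1 = 663.0 kN.
Bearing (10 mm plate, F_u = 450 MPa): end bolts L_c = 42 − 22/2 = 31, R_n = min(1.2×31×10×450, 2.4×20×10×450) = 167.4 kN/bolt; interior L_c = 58 − 22 = 36, R_n = 194.4 kN/bolt. φR_n = 0.75 × (3×167.4 + 3×194.4) = 814.1 kN.
Tension yield (gross): A_g = 271×10 = 2710 mm². φR_n = 0.90 × 345 × 2710 = 841.5 kN.
Block shear: shear path 2×[42+1×58] = 2×100 mm, A_gv = 2000, A_nv = 2×(100 − 1.5×24)×10 = 1280 mm²; tension across gage: (148 − 2×24)×10 = 1000 mm². R_n = min(0.6×450×1280, 0.6×345×2000) + 1.0×450×1000 = min(345.6, 414) + 450 = 795.6 kN. φR_n = 0.75 × 795.6 = 596.7 kN.
Tension rupture (net): A_n = (271 − 3×24)×10 = 1990 mm² (U = 1.0, A_e = A_n). φR_n = 0.75 × 450 × 1990 = 671.6 kN.
Governing: min(663.0, 814.1, 841.5, 596.7, 671.6) = 596.7 kN → block shear.

596.7 kN (block shear governs)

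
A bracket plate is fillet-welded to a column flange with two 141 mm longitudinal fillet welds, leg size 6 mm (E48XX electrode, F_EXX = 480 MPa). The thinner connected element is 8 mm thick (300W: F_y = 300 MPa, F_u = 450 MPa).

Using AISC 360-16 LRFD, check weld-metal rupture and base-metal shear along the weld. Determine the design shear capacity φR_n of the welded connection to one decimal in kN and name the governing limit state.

258.4 kN (weld metal governs)

Weld metal: throat = 0.707×6 = 4.242 mm, L = 2×141 = 282 mm. φR_n = 0.75 × 0.6 × 480 × 4.242 × 282 = 258.4 kN.
Base metal shear (8 mm plate): yield φR_n = 1.0×0.6×300×8×282 = 406.1 kN; rupture φR_n = 0.75×0.6×450×8×282 = 456.8 kN; take 406.1 kN (yield).
Governing: min(258.4, 406.1) = 258.4 kN → weld metal.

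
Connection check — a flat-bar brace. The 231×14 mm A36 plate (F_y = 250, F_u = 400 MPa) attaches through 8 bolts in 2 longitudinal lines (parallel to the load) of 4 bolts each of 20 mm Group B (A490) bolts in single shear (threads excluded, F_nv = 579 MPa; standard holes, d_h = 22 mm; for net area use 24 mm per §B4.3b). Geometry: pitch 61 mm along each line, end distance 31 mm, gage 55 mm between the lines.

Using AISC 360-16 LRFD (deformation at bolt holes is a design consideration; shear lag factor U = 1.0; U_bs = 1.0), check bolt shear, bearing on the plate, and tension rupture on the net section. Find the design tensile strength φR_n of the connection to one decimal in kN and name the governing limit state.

768.6 kN (net-section rupture governs)

Bolt shear: A_b = π(20)²/4 = 314.16 mm². φR_n = 0.75 × 579 × 314.16 × 8 × 1 = 1091.4 kN.
Bearing (14 mm plate, F_u = 400 MPa): end bolts L_c = 31 − 22/2 = 20, R_n = min(1.2×20×14×400, 2.4×20×14×400) = 134.4 kN/bolt; interior L_c = 61 − 22 = 39, R_n = 262.08 kN/bolt. φR_n = 0.75 × (2×134.4 + 6×262.08) = 1381.0 kN.
Tension rupture (net): A_n = (231 − 2×24)×14 = 2562 mm² (U = 1.0, A_e = A_n). φR_n = 0.75 × 400 × 2562 = 768.6 kN.
Governing: min(1091.4, 1381.0, 768.6) = 768.6 kN → net-section rupture.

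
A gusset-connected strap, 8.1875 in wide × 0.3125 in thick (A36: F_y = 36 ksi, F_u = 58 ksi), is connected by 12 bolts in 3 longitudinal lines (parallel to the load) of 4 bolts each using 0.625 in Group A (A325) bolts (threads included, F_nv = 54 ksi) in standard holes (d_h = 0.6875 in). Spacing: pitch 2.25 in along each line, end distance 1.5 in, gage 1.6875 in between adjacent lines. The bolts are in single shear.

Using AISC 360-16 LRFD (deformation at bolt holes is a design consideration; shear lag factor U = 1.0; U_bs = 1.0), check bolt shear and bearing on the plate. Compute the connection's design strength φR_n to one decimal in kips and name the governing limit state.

149.1 kips (bolt shear governs)

Bolt shear: A_b = π(0.625)²/4 = 0.3068 in². φR_n = 0.75 × 54 × 0.3068 × 12 × 1 = 149.1 kips.
Bearing (0.3125 in plate, F_u = 58 ksi): end bolts L_c = 1.5 − 0.6875/2 = 1.15625, R_n = min(1.2×1.15625×0.3125×58, 2.4×0.625×0.3125×58) = 25.148 kips/bolt; interior L_c = 2.25 − 0.6875 = 1.5625, R_n = 27.188 kips/bolt. φR_n = 0.75 × (3×25.148 + 9×27.188) = 240.1 kips.
Governing: min(149.1, 240.1) = 149.1 kips → bolt shear.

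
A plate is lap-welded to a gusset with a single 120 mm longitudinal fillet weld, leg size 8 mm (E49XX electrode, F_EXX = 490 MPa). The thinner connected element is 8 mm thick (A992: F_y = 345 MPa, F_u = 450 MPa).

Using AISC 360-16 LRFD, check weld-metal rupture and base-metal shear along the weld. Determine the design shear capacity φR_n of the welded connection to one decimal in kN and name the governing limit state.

149.7 kN (weld metal governs)

Weld metal: throat = 0.707×8 = 5.656 mm, L = 120 mm. φR_n = 0.75 × 0.6 × 490 × 5.656 × 120 = 149.7 kN.
Base metal shear (8 mm plate): yield φR_n = 1.0×0.6×345×8×120 = 198.7 kN; rupture φR_n = 0.75×0.6×450×8×120 = 194.4 kN; take 194.4 kN (rupture).
Governing: min(149.7, 194.4) = 149.7 kN → weld metal.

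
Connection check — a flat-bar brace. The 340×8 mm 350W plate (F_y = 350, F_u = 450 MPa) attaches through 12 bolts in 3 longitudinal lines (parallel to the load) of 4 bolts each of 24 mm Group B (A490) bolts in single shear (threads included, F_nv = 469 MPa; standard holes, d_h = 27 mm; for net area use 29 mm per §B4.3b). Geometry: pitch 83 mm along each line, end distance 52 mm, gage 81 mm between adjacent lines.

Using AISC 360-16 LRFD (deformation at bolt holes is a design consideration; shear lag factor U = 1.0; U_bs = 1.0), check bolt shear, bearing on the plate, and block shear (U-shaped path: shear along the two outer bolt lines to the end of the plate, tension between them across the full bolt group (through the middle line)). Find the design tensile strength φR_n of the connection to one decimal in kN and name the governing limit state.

927.2 kN (block shear governs)

Bolt shear: A_b = π(24)²/4 = 452.39 mm². φR_n = 0.75 × 469 × 452.39 × 12 × 1 = 1909.5 kN.
Bearing (8 mm plate, F_u = 450 MPa): end bolts L_c = 52 − 27/2 = 38.5, R_n = min(1.2×38.5×8×450, 2.4×24×8×450) = 166.32 kN/bolt; interior L_c = 83 − 27 = 56, R_n = 207.36 kN/bolt. φR_n = 0.75 × (3×166.32 + 9×207.36) = 1773.9 kN.
Block shear: shear path 2×[52+3×83] = 2×301 mm, A_gv = 4816, A_nv = 2×(301 − 3.5×29)×8 = 3192 mm²; tension across gage: (162 − 2×29)×8 = 832 mm². R_n = min(0.6×450×3192, 0.6×350×4816) + 1.0×450×832 = min(861.84, 1011.4) + 374.4 = 1236.2 kN. φR_n = 0.75 × 1236.2 = 927.2 kN.
Governing: min(1909.5, 1773.9, 927.2) = 927.2 kN → block shear.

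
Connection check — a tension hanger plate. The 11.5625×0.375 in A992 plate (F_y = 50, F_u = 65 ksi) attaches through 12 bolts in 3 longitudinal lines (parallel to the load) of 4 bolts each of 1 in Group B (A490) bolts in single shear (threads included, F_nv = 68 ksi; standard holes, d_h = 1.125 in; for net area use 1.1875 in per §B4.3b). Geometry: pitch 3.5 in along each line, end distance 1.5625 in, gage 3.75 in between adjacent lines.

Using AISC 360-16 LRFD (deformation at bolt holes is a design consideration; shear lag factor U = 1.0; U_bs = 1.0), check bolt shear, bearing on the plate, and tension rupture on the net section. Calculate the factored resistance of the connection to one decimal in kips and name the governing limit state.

146.3 kips (net-section rupture governs)

Bolt shear: A_b = π(1)²/4 = 0.7854 in². φR_n = 0.75 × 68 × 0.7854 × 12 × 1 = 480.7 kips.
Bearing (0.375 in plate, F_u = 65 ksi): end bolts L_c = 1.5625 − 1.125/2 = 1, R_n = min(1.2×1×0.375×65, 2.4×1×0.375×65) = 29.25 kips/bolt; interior L_c = 3.5 − 1.125 = 2.375, R_n = 58.5 kips/bolt. φR_n = 0.75 × (3×29.25 + 9×58.5) = 460.7 kips.
Tension rupture (net): A_n = (11.5625 − 3×1.1875)×0.375 = 3 in² (U = 1.0, A_e = A_n). φR_n = 0.75 × 65 × 3 = 146.3 kips.
Governing: min(480.7, 460.7, 146.3) = 146.3 kips → net-section rupture.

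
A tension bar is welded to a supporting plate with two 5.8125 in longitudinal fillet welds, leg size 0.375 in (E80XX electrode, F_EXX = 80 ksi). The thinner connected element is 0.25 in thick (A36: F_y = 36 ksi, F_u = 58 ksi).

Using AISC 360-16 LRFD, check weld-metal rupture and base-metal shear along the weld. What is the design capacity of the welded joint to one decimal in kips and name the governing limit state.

62.8 kips (base-metal shear governs)

Weld metal: throat = 0.707×0.375 = 0.26513 in, L = 2×5.8125 = 11.625 in. φR_n = 0.75 × 0.6 × 80 × 0.26513 × 11.625 = 111.0 kips.
Base metal shear (0.25 in plate): yield φR_n = 1.0×0.6×36×0.25×11.625 = 62.8 kips; rupture φR_n = 0.75×0.6×58×0.25×11.625 = 75.9 kips; take 62.8 kips (yield).
Governing: min(111.0, 62.8) = 62.8 kips → base-metal shear.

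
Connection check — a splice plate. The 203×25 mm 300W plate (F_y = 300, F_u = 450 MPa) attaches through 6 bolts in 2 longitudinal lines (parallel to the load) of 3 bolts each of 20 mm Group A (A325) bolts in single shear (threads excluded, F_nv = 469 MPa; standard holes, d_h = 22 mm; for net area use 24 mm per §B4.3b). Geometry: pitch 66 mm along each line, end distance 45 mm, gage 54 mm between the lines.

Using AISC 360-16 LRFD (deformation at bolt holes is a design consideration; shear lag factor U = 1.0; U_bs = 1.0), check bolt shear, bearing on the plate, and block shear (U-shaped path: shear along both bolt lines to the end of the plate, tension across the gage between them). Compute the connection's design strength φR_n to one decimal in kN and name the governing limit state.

Bolt shear: A_b = π(20)²/4 = 314.16 mm². φR_n = 0.75 × 469 × 314.16 × 6 × 1 = 663.0 kN.
Bearing (25 mm plate, F_u = 450 MPa): end bolts L_c = 45 − 22/2 = 34, R_n = min(1.2×34×25×450, 2.4×20×25×450) = 459 kN/bolt; interior L_c = 66 − 22 = 44, R_n = 540 kN/bolt. φR_n = 0.75 × (2×459 + 4×540) = 2308.5 kN.
Block shear: shear path 2×[45+2×66] = 2×177 mm, A_gv = 8850, A_nv = 2×(177 − 2.5×24)×25 = 5850 mm²; tension across gage: (54 − 1×24)×25 = 750 mm². R_n = min(0.6×450×5850, 0.6×300×8850) + 1.0×450×750 = min(1579.5, 1593) + 337.5 = 1917 kN. φR_n = 0.75 × 1917 = 1437.8 kN.
Governing: min(663.0, 2308.5, 1437.8) = 663.0 kN → bolt shear.

663.0 kN (bolt shear governs)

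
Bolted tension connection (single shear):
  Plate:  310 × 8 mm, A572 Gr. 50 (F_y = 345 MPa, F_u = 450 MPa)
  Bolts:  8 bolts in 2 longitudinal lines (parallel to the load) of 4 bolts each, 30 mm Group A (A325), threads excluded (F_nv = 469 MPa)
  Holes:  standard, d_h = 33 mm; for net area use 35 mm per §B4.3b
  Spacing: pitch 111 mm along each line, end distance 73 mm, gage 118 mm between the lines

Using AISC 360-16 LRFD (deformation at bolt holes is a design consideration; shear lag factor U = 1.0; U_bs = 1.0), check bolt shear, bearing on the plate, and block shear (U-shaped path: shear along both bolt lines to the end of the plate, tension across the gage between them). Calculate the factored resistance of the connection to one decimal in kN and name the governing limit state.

1142.6 kN (block shear governs)

Bolt shear: A_b = π(30)²/4 = 706.86 mm². φR_n = 0.75 × 469 × 706.86 × 8 × 1 = 1989.1 kN.
Bearing (8 mm plate, F_u = 450 MPa): end bolts L_c = 73 − 33/2 = 56.5, R_n = min(1.2×56.5×8×450, 2.4×30×8×450) = 244.08 kN/bolt; interior L_c = 111 − 33 = 78, R_n = 259.2 kN/bolt. φR_n = 0.75 × (2×244.08 + 6×259.2) = 1532.5 kN.
Block shear: shear path 2×[73+3×111] = 2×406 mm, A_gv = 6496, A_nv = 2×(406 − 3.5×35)×8 = 4536 mm²; tension across gage: (118 − 1×35)×8 = 664 mm². R_n = min(0.6×450×4536, 0.6×345×6496) + 1.0×450×664 = min(1224.7, 1344.7) + 298.8 = 1523.5 kN. φR_n = 0.75 × 1523.5 = 1142.6 kN.
Governing: min(1989.1, 1532.5, 1142.6) = 1142.6 kN → block shear.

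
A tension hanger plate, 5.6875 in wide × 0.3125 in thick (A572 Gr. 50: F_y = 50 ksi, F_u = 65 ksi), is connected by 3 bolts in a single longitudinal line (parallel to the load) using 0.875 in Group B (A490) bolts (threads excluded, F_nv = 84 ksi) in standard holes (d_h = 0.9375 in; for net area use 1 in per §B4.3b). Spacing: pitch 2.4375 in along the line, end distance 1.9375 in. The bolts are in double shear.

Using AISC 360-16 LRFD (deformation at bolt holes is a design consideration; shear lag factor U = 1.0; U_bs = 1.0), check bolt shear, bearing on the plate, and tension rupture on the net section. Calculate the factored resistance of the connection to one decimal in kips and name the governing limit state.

Bolt shear: A_b = π(0.875)²/4 = 0.60132 in². φR_n = 0.75 × 84 × 0.60132 × 3 × 2 = 227.3 kips.
Bearing (0.3125 in plate, F_u = 65 ksi): end bolts L_c = 1.9375 − 0.9375/2 = 1.46875, R_n = min(1.2×1.46875×0.3125×65, 2.4×0.875×0.3125×65) = 35.801 kips/bolt; interior L_c = 2.4375 − 0.9375 = 1.5, R_n = 36.563 kips/bolt. φR_n = 0.75 × (1×35.801 + 2×36.563) = 81.7 kips.
Tension rupture (net): A_n = (5.6875 − 1×1)×0.3125 = 1.4648 in² (U = 1.0, A_e = A_n). φR_n = 0.75 × 65 × 1.4648 = 71.4 kips.
Governing: min(227.3, 81.7, 71.4) = 71.4 kips → net-section rupture.

71.4 kips (net-section rupture governs)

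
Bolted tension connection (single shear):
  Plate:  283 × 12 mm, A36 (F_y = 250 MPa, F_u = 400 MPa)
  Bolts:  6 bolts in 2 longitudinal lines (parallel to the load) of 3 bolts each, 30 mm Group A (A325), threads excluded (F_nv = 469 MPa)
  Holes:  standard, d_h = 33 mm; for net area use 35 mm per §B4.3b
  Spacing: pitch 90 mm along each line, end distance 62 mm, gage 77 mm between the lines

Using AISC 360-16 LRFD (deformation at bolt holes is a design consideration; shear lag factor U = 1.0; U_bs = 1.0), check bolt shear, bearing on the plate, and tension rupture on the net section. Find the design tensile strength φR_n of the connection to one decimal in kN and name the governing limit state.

Bolt shear: A_b = π(30)²/4 = 706.86 mm². φR_n = 0.75 × 469 × 706.86 × 6 × 1 = 1491.8 kN.
Bearing (12 mm plate, F_u = 400 MPa): end bolts L_c = 62 − 33/2 = 45.5, R_n = min(1.2×45.5×12×400, 2.4×30×12×400) = 262.08 kN/bolt; interior L_c = 90 − 33 = 57, R_n = 328.32 kN/bolt. φR_n = 0.75 × (2×262.08 + 4×328.32) = 1378.1 kN.
Tension rupture (net): A_n = (283 − 2×35)×12 = 2556 mm² (U = 1.0, A_e = A_n). φR_n = 0.75 × 400 × 2556 = 766.8 kN.
Governing: min(1491.8, 1378.1, 766.8) = 766.8 kN → net-section rupture.

766.8 kN (net-section rupture governs)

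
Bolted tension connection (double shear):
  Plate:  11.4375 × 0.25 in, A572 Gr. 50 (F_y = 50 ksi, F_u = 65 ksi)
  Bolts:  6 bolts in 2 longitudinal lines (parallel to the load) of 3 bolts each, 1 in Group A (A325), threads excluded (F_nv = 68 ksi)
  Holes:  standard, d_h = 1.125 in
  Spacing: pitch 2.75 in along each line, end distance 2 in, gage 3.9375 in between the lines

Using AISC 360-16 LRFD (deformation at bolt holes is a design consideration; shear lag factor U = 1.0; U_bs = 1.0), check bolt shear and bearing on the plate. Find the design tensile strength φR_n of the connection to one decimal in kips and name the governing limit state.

137.1 kips (bearing governs)

Bolt shear: A_b = π(1)²/4 = 0.7854 in². φR_n = 0.75 × 68 × 0.7854 × 6 × 2 = 480.7 kips.
Bearing (0.25 in plate, F_u = 65 ksi): end bolts L_c = 2 − 1.125/2 = 1.4375, R_n = min(1.2×1.4375×0.25×65, 2.4×1×0.25×65) = 28.031 kips/bolt; interior L_c = 2.75 − 1.125 = 1.625, R_n = 31.688 kips/bolt. φR_n = 0.75 × (2×28.031 + 4×31.688) = 137.1 kips.
Governing: min(480.7, 137.1) = 137.1 kips → bearing.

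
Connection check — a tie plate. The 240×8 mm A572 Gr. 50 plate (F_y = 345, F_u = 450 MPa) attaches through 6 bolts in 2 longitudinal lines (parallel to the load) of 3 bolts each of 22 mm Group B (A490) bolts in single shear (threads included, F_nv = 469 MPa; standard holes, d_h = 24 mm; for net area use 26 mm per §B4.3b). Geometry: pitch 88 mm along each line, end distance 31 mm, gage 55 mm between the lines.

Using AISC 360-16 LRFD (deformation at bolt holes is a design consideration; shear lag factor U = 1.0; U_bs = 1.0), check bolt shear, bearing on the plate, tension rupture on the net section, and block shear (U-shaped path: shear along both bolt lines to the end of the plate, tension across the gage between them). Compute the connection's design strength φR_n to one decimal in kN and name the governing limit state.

507.6 kN (net-section rupture governs)

Bolt shear: A_b = π(22)²/4 = 380.13 mm². φR_n = 0.75 × 469 × 380.13 × 6 × 1 = 802.3 kN.
Bearing (8 mm plate, F_u = 450 MPa): end bolts L_c = 31 − 24/2 = 19, R_n = min(1.2×19×8×450, 2.4×22×8×450) = 82.08 kN/bolt; interior L_c = 88 − 24 = 64, R_n = 190.08 kN/bolt. φR_n = 0.75 × (2×82.08 + 4×190.08) = 693.4 kN.
Tension rupture (net): A_n = (240 − 2×26)×8 = 1504 mm² (U = 1.0, A_e = A_n). φR_n = 0.75 × 450 × 1504 = 507.6 kN.
Block shear: shear path 2×[31+2×88] = 2×207 mm, A_gv = 3312, A_nv = 2×(207 − 2.5×26)×8 = 2272 mm²; tension across gage: (55 − 1×26)×8 = 232 mm². R_n = min(0.6×450×2272, 0.6×345×3312) + 1.0×450×232 = min(613.44, 685.58) + 104.4 = 717.84 kN. φR_n = 0.75 × 717.84 = 538.4 kN.
Governing: min(802.3, 693.4, 507.6, 538.4) = 507.6 kN → net-section rupture.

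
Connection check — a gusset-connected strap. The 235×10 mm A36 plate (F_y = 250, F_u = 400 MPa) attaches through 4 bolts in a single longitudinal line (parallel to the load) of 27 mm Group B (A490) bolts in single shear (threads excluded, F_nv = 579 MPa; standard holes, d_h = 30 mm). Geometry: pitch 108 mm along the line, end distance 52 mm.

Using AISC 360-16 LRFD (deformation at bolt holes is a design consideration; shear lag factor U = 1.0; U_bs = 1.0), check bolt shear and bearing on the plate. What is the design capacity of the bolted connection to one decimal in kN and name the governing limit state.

Bolt shear: A_b = π(27)²/4 = 572.56 mm². φR_n = 0.75 × 579 × 572.56 × 4 × 1 = 994.5 kN.
Bearing (10 mm plate, F_u = 400 MPa): end bolts L_c = 52 − 30/2 = 37, R_n = min(1.2×37×10×400, 2.4×27×10×400) = 177.6 kN/bolt; interior L_c = 108 − 30 = 78, R_n = 259.2 kN/bolt. φR_n = 0.75 × (1×177.6 + 3×259.2) = 716.4 kN.
Governing: min(994.5, 716.4) = 716.4 kN → bearing.

716.4 kN (bearing governs)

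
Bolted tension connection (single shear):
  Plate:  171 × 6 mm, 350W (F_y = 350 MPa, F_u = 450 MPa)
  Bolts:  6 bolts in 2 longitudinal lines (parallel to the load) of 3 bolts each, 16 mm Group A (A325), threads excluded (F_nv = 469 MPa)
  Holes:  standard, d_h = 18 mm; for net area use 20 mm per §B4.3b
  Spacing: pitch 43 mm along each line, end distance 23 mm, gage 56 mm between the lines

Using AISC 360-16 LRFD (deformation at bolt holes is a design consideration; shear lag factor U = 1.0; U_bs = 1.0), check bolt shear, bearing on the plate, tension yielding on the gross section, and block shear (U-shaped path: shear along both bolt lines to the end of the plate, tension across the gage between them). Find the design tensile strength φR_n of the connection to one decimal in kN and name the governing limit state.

216.3 kN (block shear governs)

Bolt shear: A_b = π(16)²/4 = 201.06 mm². φR_n = 0.75 × 469 × 201.06 × 6 × 1 = 424.3 kN.
Bearing (6 mm plate, F_u = 450 MPa): end bolts L_c = 23 − 18/2 = 14, R_n = min(1.2×14×6×450, 2.4×16×6×450) = 45.36 kN/bolt; interior L_c = 43 − 18 = 25, R_n = 81 kN/bolt. φR_n = 0.75 × (2×45.36 + 4×81) = 311.0 kN.
Tension yield (gross): A_g = 171×6 = 1026 mm². φR_n = 0.90 × 350 × 1026 = 323.2 kN.
Block shear: shear path 2×[23+2×43] = 2×109 mm, A_gv = 1308, A_nv = 2×(109 − 2.5×20)×6 = 708 mm²; tension across gage: (56 − 1×20)×6 = 216 mm². R_n = min(0.6×450×708, 0.6×350×1308) + 1.0×450×216 = min(191.16, 274.68) + 97.2 = 288.36 kN. φR_n = 0.75 × 288.36 = 216.3 kN.
Governing: min(424.3, 311.0, 323.2, 216.3) = 216.3 kN → block shear.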